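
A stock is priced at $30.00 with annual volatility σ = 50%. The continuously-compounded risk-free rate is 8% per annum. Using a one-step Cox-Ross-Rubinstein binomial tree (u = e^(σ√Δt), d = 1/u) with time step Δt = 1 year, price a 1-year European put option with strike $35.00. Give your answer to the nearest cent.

$8.42

CRR parameters: u = e^(σ√Δt) = e^(0.5·√1) = 1.6487, d = 1/u = 0.6065
Per-period rate: rΔt = 0.08·1 = 0.08, so R = e^0.08 = 1.0833
Risk-neutral probability p = (e^0.08 − 0.6065)/(1.6487 − 0.6065) = 0.4768/1.0422 = 0.4575
Terminal stock prices: S_u = 49.46, S_d = 18.2
Terminal payoffs (K − S): max(-14.46, 0) = 0, max(16.8, 0) = 16.8
Node 0 (S = 30): V_0 = e^(−0.08)·[0.4575·0.0000 + 0.5425·16.8041] = 8.4160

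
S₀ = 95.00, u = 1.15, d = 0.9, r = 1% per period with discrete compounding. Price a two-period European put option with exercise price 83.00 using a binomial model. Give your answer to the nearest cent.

Risk-neutral probability p = (1 + 0.01 − 0.9)/(1.15 − 0.9) = 0.1100/0.2500 = 0.4400
Terminal stock prices: S_uu = 125.6, S_ud = 98.32, S_dd = 76.95
Terminal payoffs (K − S): max(-42.64, 0) = 0, max(-15.32, 0) = 0, max(6.05, 0) = 6.05
Node u (S = 109.2): V_u = 1/1.01·[0.4400·0.0000 + 0.5600·0.0000] = 0.0000
Node d (S = 85.5): V_d = 1/1.01·[0.4400·0.0000 + 0.5600·6.0500] = 3.3545
Node 0 (S = 95): V_0 = 1/1.01·[0.4400·0.0000 + 0.5600·3.3545] = 1.8599

1.86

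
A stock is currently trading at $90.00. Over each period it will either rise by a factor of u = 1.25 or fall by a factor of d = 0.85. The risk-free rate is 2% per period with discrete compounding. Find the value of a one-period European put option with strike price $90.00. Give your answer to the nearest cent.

Risk-neutral probability p = (1 + 0.02 − 0.85)/(1.25 − 0.85) = 0.1700/0.4000 = 0.4250
Terminal stock prices: S_u = 112.5, S_d = 76.5
Terminal payoffs (K − S): max(-22.5, 0) = 0, max(13.5, 0) = 13.5
Node 0 (S = 90): V_0 = 1/1.02·[0.4250·0.0000 + 0.5750·13.5000] = 7.6103

$7.61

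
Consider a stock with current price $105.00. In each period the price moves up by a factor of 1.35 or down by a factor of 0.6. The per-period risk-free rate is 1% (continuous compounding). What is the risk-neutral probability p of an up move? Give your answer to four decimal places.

Risk-neutral probability p = (e^0.01 − 0.6)/(1.35 − 0.6) = 0.4101/0.7500 = 0.5467

p = 0.5467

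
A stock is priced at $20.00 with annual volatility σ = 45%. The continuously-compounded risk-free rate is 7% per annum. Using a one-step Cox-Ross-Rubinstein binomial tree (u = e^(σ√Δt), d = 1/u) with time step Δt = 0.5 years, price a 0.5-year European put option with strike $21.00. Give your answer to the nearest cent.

CRR parameters: u = e^(σ√Δt) = e^(0.45·√0.5) = 1.3746, d = 1/u = 0.7275
Per-period rate: rΔt = 0.07·0.5 = 0.035, so R = e^0.035 = 1.0356
Risk-neutral probability p = (e^0.035 − 0.7275)/(1.3746 − 0.7275) = 0.3082/0.6472 = 0.4762
Terminal stock prices: S_u = 27.49, S_d = 14.55
Terminal payoffs (K − S): max(-6.493, 0) = 0, max(6.451, 0) = 6.451
Node 0 (S = 20): V_0 = e^(−0.035)·[0.4762·0.0000 + 0.5238·6.4508] = 3.2630

$3.26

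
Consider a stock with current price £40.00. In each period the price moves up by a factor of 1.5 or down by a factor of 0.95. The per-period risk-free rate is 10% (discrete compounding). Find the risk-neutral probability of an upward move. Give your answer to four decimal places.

p = 0.2727

Risk-neutral probability p = (1 + 0.1 − 0.95)/(1.5 − 0.95) = 0.1500/0.5500 = 0.2727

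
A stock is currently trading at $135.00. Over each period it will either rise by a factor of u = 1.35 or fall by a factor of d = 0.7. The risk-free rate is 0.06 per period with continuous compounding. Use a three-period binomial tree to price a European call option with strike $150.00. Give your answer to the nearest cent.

$33.90

Risk-neutral probability p = (e^0.06 − 0.7)/(1.35 − 0.7) = 0.3618/0.6500 = 0.5567
Terminal stock prices: S_uuu = 332.2, S_uud = 172.2, S_udd = 89.3, S_ddd = 46.3
Terminal payoffs (S − K): max(182.2, 0) = 182.2, max(22.23, 0) = 22.23, max(-60.7, 0) = 0, max(-103.7, 0) = 0
Node uu (S = 246): V_uu = e^(−0.06)·[0.5567·182.1506 + 0.4433·22.2262] = 104.7728
Node ud (S = 127.6): V_ud = e^(−0.06)·[0.5567·22.2262 + 0.4433·0.0000] = 11.6522
Node dd (S = 66.15): V_dd = e^(−0.06)·[0.5567·0.0000 + 0.4433·0.0000] = 0.0000
Node u (S = 182.2): V_u = e^(−0.06)·[0.5567·104.7728 + 0.4433·11.6522] = 59.7924
Node d (S = 94.5): V_d = e^(−0.06)·[0.5567·11.6522 + 0.4433·0.0000] = 6.1087
Node 0 (S = 135): V_0 = e^(−0.06)·[0.5567·59.7924 + 0.4433·6.1087] = 33.8969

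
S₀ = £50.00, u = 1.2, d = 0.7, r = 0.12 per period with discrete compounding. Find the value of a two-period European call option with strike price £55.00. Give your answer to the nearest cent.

Risk-neutral probability p = (1 + 0.12 − 0.7)/(1.2 − 0.7) = 0.4200/0.5000 = 0.8400
Terminal stock prices: S_uu = 72, S_ud = 42, S_dd = 24.5
Terminal payoffs (S − K): max(17, 0) = 17, max(-13, 0) = 0, max(-30.5, 0) = 0
Node u (S = 60): V_u = 1/1.12·[0.8400·17.0000 + 0.1600·0.0000] = 12.7500
Node d (S = 35): V_d = 1/1.12·[0.8400·0.0000 + 0.1600·0.0000] = 0.0000
Node 0 (S = 50): V_0 = 1/1.12·[0.8400·12.7500 + 0.1600·0.0000] = 9.5625

£9.56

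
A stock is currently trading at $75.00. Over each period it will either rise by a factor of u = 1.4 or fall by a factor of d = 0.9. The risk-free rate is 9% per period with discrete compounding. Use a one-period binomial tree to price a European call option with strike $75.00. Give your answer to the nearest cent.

Risk-neutral probability p = (1 + 0.09 − 0.9)/(1.4 − 0.9) = 0.1900/0.5000 = 0.3800
Terminal stock prices: S_u = 105, S_d = 67.5
Terminal payoffs (S − K): max(30, 0) = 30, max(-7.5, 0) = 0
Node 0 (S = 75): V_0 = 1/1.09·[0.3800·30.0000 + 0.6200·0.0000] = 10.4587

$10.46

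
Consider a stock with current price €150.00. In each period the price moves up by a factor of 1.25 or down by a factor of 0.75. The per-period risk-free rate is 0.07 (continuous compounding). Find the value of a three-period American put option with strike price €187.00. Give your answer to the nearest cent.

Risk-neutral probability p = (e^0.07 − 0.75)/(1.25 − 0.75) = 0.3225/0.5000 = 0.6450
Terminal stock prices: S_uuu = 293, S_uud = 175.8, S_udd = 105.5, S_ddd = 63.28
Terminal payoffs (K − S): max(-106, 0) = 0, max(11.22, 0) = 11.22, max(81.53, 0) = 81.53, max(123.7, 0) = 123.7
Node uu (S = 234.4): continuation = e^(−0.07)·[0.6450·0.0000 + 0.3550·11.2188] = 3.7132; exercise value = 0.0000 ≤ continuation, so V_uu = 3.7132
Node ud (S = 140.6): continuation = e^(−0.07)·[0.6450·11.2188 + 0.3550·81.5312] = 33.7326; exercise value = 46.3750 > continuation, so V_ud = 46.3750 (exercise)
Node dd (S = 84.38): continuation = e^(−0.07)·[0.6450·81.5312 + 0.3550·123.7188] = 89.9826; exercise value = 102.6250 > continuation, so V_dd = 102.6250 (exercise)
Node u (S = 187.5): continuation = e^(−0.07)·[0.6450·3.7132 + 0.3550·46.3750] = 17.5826; exercise value = 0.0000 ≤ continuation, so V_u = 17.5826
Node d (S = 112.5): continuation = e^(−0.07)·[0.6450·46.3750 + 0.3550·102.6250] = 61.8576; exercise value = 74.5000 > continuation, so V_d = 74.5000 (exercise)
Node 0 (S = 150): continuation = e^(−0.07)·[0.6450·17.5826 + 0.3550·74.5000] = 35.2327; exercise value = 37.0000 > continuation, so V_0 = 37.0000 (exercise)

€37.00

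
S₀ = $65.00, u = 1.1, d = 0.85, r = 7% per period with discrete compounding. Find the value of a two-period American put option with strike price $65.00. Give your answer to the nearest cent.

$1.48

Risk-neutral probability p = (1 + 0.07 − 0.85)/(1.1 − 0.85) = 0.2200/0.2500 = 0.8800
Terminal stock prices: S_uu = 78.65, S_ud = 60.77, S_dd = 46.96
Terminal payoffs (K − S): max(-13.65, 0) = 0, max(4.225, 0) = 4.225, max(18.04, 0) = 18.04
Node u (S = 71.5): continuation = 1/1.07·[0.8800·0.0000 + 0.1200·4.2250] = 0.4738; exercise value = 0.0000 ≤ continuation, so V_u = 0.4738
Node d (S = 55.25): continuation = 1/1.07·[0.8800·4.2250 + 0.1200·18.0375] = 5.4977; exercise value = 9.7500 > continuation, so V_d = 9.7500 (exercise)
Node 0 (S = 65): continuation = 1/1.07·[0.8800·0.4738 + 0.1200·9.7500] = 1.4832; exercise value = 0.0000 ≤ continuation, so V_0 = 1.4832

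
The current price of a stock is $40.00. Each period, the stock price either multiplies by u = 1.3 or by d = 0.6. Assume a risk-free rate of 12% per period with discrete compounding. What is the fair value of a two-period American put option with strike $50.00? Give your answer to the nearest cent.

Risk-neutral probability p = (1 + 0.12 − 0.6)/(1.3 − 0.6) = 0.5200/0.7000 = 0.7429
Terminal stock prices: S_uu = 67.6, S_ud = 31.2, S_dd = 14.4
Terminal payoffs (K − S): max(-17.6, 0) = 0, max(18.8, 0) = 18.8, max(35.6, 0) = 35.6
Node u (S = 52): continuation = 1/1.12·[0.7429·0.0000 + 0.2571·18.8000] = 4.3163; exercise value = 0.0000 ≤ continuation, so V_u = 4.3163
Node d (S = 24): continuation = 1/1.12·[0.7429·18.8000 + 0.2571·35.6000] = 20.6429; exercise value = 26.0000 > continuation, so V_d = 26.0000 (exercise)
Node 0 (S = 40): continuation = 1/1.12·[0.7429·4.3163 + 0.2571·26.0000] = 8.8323; exercise value = 10.0000 > continuation, so V_0 = 10.0000 (exercise)

$10.00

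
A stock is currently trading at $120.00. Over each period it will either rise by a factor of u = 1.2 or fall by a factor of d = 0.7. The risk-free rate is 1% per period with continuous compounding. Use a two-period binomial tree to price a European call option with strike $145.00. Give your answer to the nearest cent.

$10.48

Risk-neutral probability p = (e^0.01 − 0.7)/(1.2 − 0.7) = 0.3101/0.5000 = 0.6201
Terminal stock prices: S_uu = 172.8, S_ud = 100.8, S_dd = 58.8
Terminal payoffs (S − K): max(27.8, 0) = 27.8, max(-44.2, 0) = 0, max(-86.2, 0) = 0
Node u (S = 144): V_u = e^(−0.01)·[0.6201·27.8000 + 0.3799·0.0000] = 17.0673
Node d (S = 84): V_d = e^(−0.01)·[0.6201·0.0000 + 0.3799·0.0000] = 0.0000
Node 0 (S = 120): V_0 = e^(−0.01)·[0.6201·17.0673 + 0.3799·0.0000] = 10.4781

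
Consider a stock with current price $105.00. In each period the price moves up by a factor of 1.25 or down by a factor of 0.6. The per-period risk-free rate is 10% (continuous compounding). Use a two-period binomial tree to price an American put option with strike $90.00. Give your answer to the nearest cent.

Risk-neutral probability p = (e^0.1 − 0.6)/(1.25 − 0.6) = 0.5052/0.6500 = 0.7772
Terminal stock prices: S_uu = 164.1, S_ud = 78.75, S_dd = 37.8
Terminal payoffs (K − S): max(-74.06, 0) = 0, max(11.25, 0) = 11.25, max(52.2, 0) = 52.2
Node u (S = 131.2): continuation = e^(−0.1)·[0.7772·0.0000 + 0.2228·11.2500] = 2.2681; exercise value = 0.0000 ≤ continuation, so V_u = 2.2681
Node d (S = 63): continuation = e^(−0.1)·[0.7772·11.2500 + 0.2228·52.2000] = 18.4354; exercise value = 27.0000 > continuation, so V_d = 27.0000 (exercise)
Node 0 (S = 105): continuation = e^(−0.1)·[0.7772·2.2681 + 0.2228·27.0000] = 7.0385; exercise value = 0.0000 ≤ continuation, so V_0 = 7.0385

$7.04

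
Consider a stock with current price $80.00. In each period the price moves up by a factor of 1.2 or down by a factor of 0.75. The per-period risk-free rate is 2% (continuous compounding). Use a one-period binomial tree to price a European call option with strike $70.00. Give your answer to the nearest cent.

Risk-neutral probability p = (e^0.02 − 0.75)/(1.2 − 0.75) = 0.2702/0.4500 = 0.6004
Terminal stock prices: S_u = 96, S_d = 60
Terminal payoffs (S − K): max(26, 0) = 26, max(-10, 0) = 0
Node 0 (S = 80): V_0 = e^(−0.02)·[0.6004·26.0000 + 0.3996·0.0000] = 15.3025

$15.30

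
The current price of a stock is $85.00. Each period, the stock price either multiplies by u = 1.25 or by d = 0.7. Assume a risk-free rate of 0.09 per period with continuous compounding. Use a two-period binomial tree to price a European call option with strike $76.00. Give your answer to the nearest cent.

$24.37

Risk-neutral probability p = (e^0.09 − 0.7)/(1.25 − 0.7) = 0.3942/0.5500 = 0.7167
Terminal stock prices: S_uu = 132.8, S_ud = 74.38, S_dd = 41.65
Terminal payoffs (S − K): max(56.81, 0) = 56.81, max(-1.625, 0) = 0, max(-34.35, 0) = 0
Node u (S = 106.2): V_u = e^(−0.09)·[0.7167·56.8125 + 0.2833·0.0000] = 37.2120
Node d (S = 59.5): V_d = e^(−0.09)·[0.7167·0.0000 + 0.2833·0.0000] = 0.0000
Node 0 (S = 85): V_0 = e^(−0.09)·[0.7167·37.2120 + 0.2833·0.0000] = 24.3737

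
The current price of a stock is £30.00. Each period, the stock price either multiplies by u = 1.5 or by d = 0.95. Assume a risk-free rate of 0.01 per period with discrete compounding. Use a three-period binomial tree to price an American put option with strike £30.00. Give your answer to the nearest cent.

£2.94

Risk-neutral probability p = (1 + 0.01 − 0.95)/(1.5 − 0.95) = 0.0600/0.5500 = 0.1091
Terminal stock prices: S_uuu = 101.2, S_uud = 64.12, S_udd = 40.61, S_ddd = 25.72
Terminal payoffs (K − S): max(-71.25, 0) = 0, max(-34.12, 0) = 0, max(-10.61, 0) = 0, max(4.279, 0) = 4.279
Node uu (S = 67.5): continuation = 1/1.01·[0.1091·0.0000 + 0.8909·0.0000] = 0.0000; exercise value = 0.0000 ≤ continuation, so V_uu = 0.0000
Node ud (S = 42.75): continuation = 1/1.01·[0.1091·0.0000 + 0.8909·0.0000] = 0.0000; exercise value = 0.0000 ≤ continuation, so V_ud = 0.0000
Node dd (S = 27.07): continuation = 1/1.01·[0.1091·0.0000 + 0.8909·4.2788] = 3.7742; exercise value = 2.9250 ≤ continuation, so V_dd = 3.7742
Node u (S = 45): continuation = 1/1.01·[0.1091·0.0000 + 0.8909·0.0000] = 0.0000; exercise value = 0.0000 ≤ continuation, so V_u = 0.0000
Node d (S = 28.5): continuation = 1/1.01·[0.1091·0.0000 + 0.8909·3.7742] = 3.3292; exercise value = 1.5000 ≤ continuation, so V_d = 3.3292
Node 0 (S = 30): continuation = 1/1.01·[0.1091·0.0000 + 0.8909·3.3292] = 2.9367; exercise value = 0.0000 ≤ continuation, so V_0 = 2.9367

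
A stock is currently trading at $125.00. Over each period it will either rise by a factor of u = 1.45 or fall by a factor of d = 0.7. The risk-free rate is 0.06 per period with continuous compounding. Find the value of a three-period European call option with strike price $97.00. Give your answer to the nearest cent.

$52.90

Risk-neutral probability p = (e^0.06 − 0.7)/(1.45 − 0.7) = 0.3618/0.7500 = 0.4824
Terminal stock prices: S_uuu = 381.1, S_uud = 184, S_udd = 88.81, S_ddd = 42.87
Terminal payoffs (S − K): max(284.1, 0) = 284.1, max(86.97, 0) = 86.97, max(-8.188, 0) = 0, max(-54.13, 0) = 0
Node uu (S = 262.8): V_uu = e^(−0.06)·[0.4824·284.0781 + 0.5176·86.9688] = 171.4613
Node ud (S = 126.9): V_ud = e^(−0.06)·[0.4824·86.9688 + 0.5176·0.0000] = 39.5145
Node dd (S = 61.25): V_dd = e^(−0.06)·[0.4824·0.0000 + 0.5176·0.0000] = 0.0000
Node u (S = 181.2): V_u = e^(−0.06)·[0.4824·171.4613 + 0.5176·39.5145] = 97.1638
Node d (S = 87.5): V_d = e^(−0.06)·[0.4824·39.5145 + 0.5176·0.0000] = 17.9535
Node 0 (S = 125): V_0 = e^(−0.06)·[0.4824·97.1638 + 0.5176·17.9535] = 52.8974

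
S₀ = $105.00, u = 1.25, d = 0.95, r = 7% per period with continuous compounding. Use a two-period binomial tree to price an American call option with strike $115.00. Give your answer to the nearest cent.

$11.18

Risk-neutral probability p = (e^0.07 − 0.95)/(1.25 − 0.95) = 0.1225/0.3000 = 0.4084
Terminal stock prices: S_uu = 164.1, S_ud = 124.7, S_dd = 94.76
Terminal payoffs (S − K): max(49.06, 0) = 49.06, max(9.688, 0) = 9.688, max(-20.24, 0) = 0
Node u (S = 131.2): continuation = e^(−0.07)·[0.4084·49.0625 + 0.5916·9.6875] = 24.0247; exercise value = 16.2500 ≤ continuation, so V_u = 24.0247
Node d (S = 99.75): continuation = e^(−0.07)·[0.4084·9.6875 + 0.5916·0.0000] = 3.6885; exercise value = 0.0000 ≤ continuation, so V_d = 3.6885
Node 0 (S = 105): continuation = e^(−0.07)·[0.4084·24.0247 + 0.5916·3.6885] = 11.1822; exercise value = 0.0000 ≤ continuation, so V_0 = 11.1822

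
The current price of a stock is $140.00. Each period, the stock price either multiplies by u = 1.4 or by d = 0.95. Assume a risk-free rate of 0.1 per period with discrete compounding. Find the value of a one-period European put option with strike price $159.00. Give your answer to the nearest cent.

$15.76

Risk-neutral probability p = (1 + 0.1 − 0.95)/(1.4 − 0.95) = 0.1500/0.4500 = 0.3333
Terminal stock prices: S_u = 196, S_d = 133
Terminal payoffs (K − S): max(-37, 0) = 0, max(26, 0) = 26
Node 0 (S = 140): V_0 = 1/1.1·[0.3333·0.0000 + 0.6667·26.0000] = 15.7576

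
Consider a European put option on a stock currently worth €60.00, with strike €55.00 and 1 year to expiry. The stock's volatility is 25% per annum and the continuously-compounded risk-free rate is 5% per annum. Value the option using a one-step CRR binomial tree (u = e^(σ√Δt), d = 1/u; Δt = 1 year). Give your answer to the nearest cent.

CRR parameters: u = e^(σ√Δt) = e^(0.25·√1) = 1.2840, d = 1/u = 0.7788
Per-period rate: rΔt = 0.05·1 = 0.05, so R = e^0.05 = 1.0513
Risk-neutral probability p = (e^0.05 − 0.7788)/(1.2840 − 0.7788) = 0.2725/0.5052 = 0.5393
Terminal stock prices: S_u = 77.04, S_d = 46.73
Terminal payoffs (K − S): max(-22.04, 0) = 0, max(8.272, 0) = 8.272
Node 0 (S = 60): V_0 = e^(−0.05)·[0.5393·0.0000 + 0.4607·8.2720] = 3.6250

€3.62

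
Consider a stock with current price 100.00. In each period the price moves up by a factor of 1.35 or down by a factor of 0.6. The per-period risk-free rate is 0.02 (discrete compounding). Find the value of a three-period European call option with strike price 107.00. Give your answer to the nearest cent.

23.93

Risk-neutral probability p = (1 + 0.02 − 0.6)/(1.35 − 0.6) = 0.4200/0.7500 = 0.5600
Terminal stock prices: S_uuu = 246, S_uud = 109.4, S_udd = 48.6, S_ddd = 21.6
Terminal payoffs (S − K): max(139, 0) = 139, max(2.35, 0) = 2.35, max(-58.4, 0) = 0, max(-85.4, 0) = 0
Node uu (S = 182.3): V_uu = 1/1.02·[0.5600·139.0375 + 0.4400·2.3500] = 77.3480
Node ud (S = 81): V_ud = 1/1.02·[0.5600·2.3500 + 0.4400·0.0000] = 1.2902
Node dd (S = 36): V_dd = 1/1.02·[0.5600·0.0000 + 0.4400·0.0000] = 0.0000
Node u (S = 135): V_u = 1/1.02·[0.5600·77.3480 + 0.4400·1.2902] = 43.0221
Node d (S = 60): V_d = 1/1.02·[0.5600·1.2902 + 0.4400·0.0000] = 0.7083
Node 0 (S = 100): V_0 = 1/1.02·[0.5600·43.0221 + 0.4400·0.7083] = 23.9256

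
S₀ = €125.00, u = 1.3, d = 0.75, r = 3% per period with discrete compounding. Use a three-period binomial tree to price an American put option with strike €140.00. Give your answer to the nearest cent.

Risk-neutral probability p = (1 + 0.03 − 0.75)/(1.3 − 0.75) = 0.2800/0.5500 = 0.5091
Terminal stock prices: S_uuu = 274.6, S_uud = 158.4, S_udd = 91.41, S_ddd = 52.73
Terminal payoffs (K − S): max(-134.6, 0) = 0, max(-18.44, 0) = 0, max(48.59, 0) = 48.59, max(87.27, 0) = 87.27
Node uu (S = 211.3): continuation = 1/1.03·[0.5091·0.0000 + 0.4909·0.0000] = 0.0000; exercise value = 0.0000 ≤ continuation, so V_uu = 0.0000
Node ud (S = 121.9): continuation = 1/1.03·[0.5091·0.0000 + 0.4909·48.5938] = 23.1603; exercise value = 18.1250 ≤ continuation, so V_ud = 23.1603
Node dd (S = 70.31): continuation = 1/1.03·[0.5091·48.5938 + 0.4909·87.2656] = 65.6098; exercise value = 69.6875 > continuation, so V_dd = 69.6875 (exercise)
Node u (S = 162.5): continuation = 1/1.03·[0.5091·0.0000 + 0.4909·23.1603] = 11.0385; exercise value = 0.0000 ≤ continuation, so V_u = 11.0385
Node d (S = 93.75): continuation = 1/1.03·[0.5091·23.1603 + 0.4909·69.6875] = 44.6611; exercise value = 46.2500 > continuation, so V_d = 46.2500 (exercise)
Node 0 (S = 125): continuation = 1/1.03·[0.5091·11.0385 + 0.4909·46.2500] = 27.4991; exercise value = 15.0000 ≤ continuation, so V_0 = 27.4991

€27.50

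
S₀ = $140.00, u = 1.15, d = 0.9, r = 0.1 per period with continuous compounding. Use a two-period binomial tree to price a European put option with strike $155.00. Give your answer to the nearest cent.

$3.53

Risk-neutral probability p = (e^0.1 − 0.9)/(1.15 − 0.9) = 0.2052/0.2500 = 0.8207
Terminal stock prices: S_uu = 185.1, S_ud = 144.9, S_dd = 113.4
Terminal payoffs (K − S): max(-30.15, 0) = 0, max(10.1, 0) = 10.1, max(41.6, 0) = 41.6
Node u (S = 161): V_u = e^(−0.1)·[0.8207·0.0000 + 0.1793·10.1000] = 1.6387
Node d (S = 126): V_d = e^(−0.1)·[0.8207·10.1000 + 0.1793·41.6000] = 14.2498
Node 0 (S = 140): V_0 = e^(−0.1)·[0.8207·1.6387 + 0.1793·14.2498] = 3.5290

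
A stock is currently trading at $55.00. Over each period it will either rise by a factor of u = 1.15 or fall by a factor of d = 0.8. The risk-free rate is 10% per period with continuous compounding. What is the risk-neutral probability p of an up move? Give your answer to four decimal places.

Risk-neutral probability p = (e^0.1 − 0.8)/(1.15 − 0.8) = 0.3052/0.3500 = 0.8719

p = 0.8719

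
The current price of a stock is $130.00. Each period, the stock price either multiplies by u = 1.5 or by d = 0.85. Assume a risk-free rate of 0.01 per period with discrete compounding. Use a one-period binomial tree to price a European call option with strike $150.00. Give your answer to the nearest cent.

Risk-neutral probability p = (1 + 0.01 − 0.85)/(1.5 − 0.85) = 0.1600/0.6500 = 0.2462
Terminal stock prices: S_u = 195, S_d = 110.5
Terminal payoffs (S − K): max(45, 0) = 45, max(-39.5, 0) = 0
Node 0 (S = 130): V_0 = 1/1.01·[0.2462·45.0000 + 0.7538·0.0000] = 10.9673

$10.97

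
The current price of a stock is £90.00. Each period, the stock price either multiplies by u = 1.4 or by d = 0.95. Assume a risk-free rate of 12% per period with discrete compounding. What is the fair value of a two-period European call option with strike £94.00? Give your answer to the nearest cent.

Risk-neutral probability p = (1 + 0.12 − 0.95)/(1.4 − 0.95) = 0.1700/0.4500 = 0.3778
Terminal stock prices: S_uu = 176.4, S_ud = 119.7, S_dd = 81.22
Terminal payoffs (S − K): max(82.4, 0) = 82.4, max(25.7, 0) = 25.7, max(-12.78, 0) = 0
Node u (S = 126): V_u = 1/1.12·[0.3778·82.4000 + 0.6222·25.7000] = 42.0714
Node d (S = 85.5): V_d = 1/1.12·[0.3778·25.7000 + 0.6222·0.0000] = 8.6687
Node 0 (S = 90): V_0 = 1/1.12·[0.3778·42.0714 + 0.6222·8.6687] = 19.0067

£19.01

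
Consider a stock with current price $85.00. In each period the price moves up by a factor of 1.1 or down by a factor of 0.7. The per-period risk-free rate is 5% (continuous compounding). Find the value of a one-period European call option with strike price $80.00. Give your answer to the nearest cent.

$11.28

Risk-neutral probability p = (e^0.05 − 0.7)/(1.1 − 0.7) = 0.3513/0.4000 = 0.8782
Terminal stock prices: S_u = 93.5, S_d = 59.5
Terminal payoffs (S − K): max(13.5, 0) = 13.5, max(-20.5, 0) = 0
Node 0 (S = 85): V_0 = e^(−0.05)·[0.8782·13.5000 + 0.1218·0.0000] = 11.2772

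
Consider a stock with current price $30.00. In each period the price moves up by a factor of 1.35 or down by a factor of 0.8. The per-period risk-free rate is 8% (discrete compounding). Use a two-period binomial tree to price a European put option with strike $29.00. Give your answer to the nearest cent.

$2.02

Risk-neutral probability p = (1 + 0.08 − 0.8)/(1.35 − 0.8) = 0.2800/0.5500 = 0.5091
Terminal stock prices: S_uu = 54.68, S_ud = 32.4, S_dd = 19.2
Terminal payoffs (K − S): max(-25.68, 0) = 0, max(-3.4, 0) = 0, max(9.8, 0) = 9.8
Node u (S = 40.5): V_u = 1/1.08·[0.5091·0.0000 + 0.4909·0.0000] = 0.0000
Node d (S = 24): V_d = 1/1.08·[0.5091·0.0000 + 0.4909·9.8000] = 4.4545
Node 0 (S = 30): V_0 = 1/1.08·[0.5091·0.0000 + 0.4909·4.4545] = 2.0248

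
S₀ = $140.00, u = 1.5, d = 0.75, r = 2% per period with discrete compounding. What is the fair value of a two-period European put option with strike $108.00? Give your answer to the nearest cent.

Risk-neutral probability p = (1 + 0.02 − 0.75)/(1.5 − 0.75) = 0.2700/0.7500 = 0.3600
Terminal stock prices: S_uu = 315, S_ud = 157.5, S_dd = 78.75
Terminal payoffs (K − S): max(-207, 0) = 0, max(-49.5, 0) = 0, max(29.25, 0) = 29.25
Node u (S = 210): V_u = 1/1.02·[0.3600·0.0000 + 0.6400·0.0000] = 0.0000
Node d (S = 105): V_d = 1/1.02·[0.3600·0.0000 + 0.6400·29.2500] = 18.3529
Node 0 (S = 140): V_0 = 1/1.02·[0.3600·0.0000 + 0.6400·18.3529] = 11.5156

$11.52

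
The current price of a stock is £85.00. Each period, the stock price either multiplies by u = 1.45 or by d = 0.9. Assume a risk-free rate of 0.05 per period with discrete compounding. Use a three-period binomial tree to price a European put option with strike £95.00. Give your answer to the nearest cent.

Risk-neutral probability p = (1 + 0.05 − 0.9)/(1.45 − 0.9) = 0.1500/0.5500 = 0.2727
Terminal stock prices: S_uuu = 259.1, S_uud = 160.8, S_udd = 99.83, S_ddd = 61.97
Terminal payoffs (K − S): max(-164.1, 0) = 0, max(-65.84, 0) = 0, max(-4.833, 0) = 0, max(33.03, 0) = 33.03
Node uu (S = 178.7): V_uu = 1/1.05·[0.2727·0.0000 + 0.7273·0.0000] = 0.0000
Node ud (S = 110.9): V_ud = 1/1.05·[0.2727·0.0000 + 0.7273·0.0000] = 0.0000
Node dd (S = 68.85): V_dd = 1/1.05·[0.2727·0.0000 + 0.7273·33.0350] = 22.8814
Node u (S = 123.2): V_u = 1/1.05·[0.2727·0.0000 + 0.7273·0.0000] = 0.0000
Node d (S = 76.5): V_d = 1/1.05·[0.2727·0.0000 + 0.7273·22.8814] = 15.8486
Node 0 (S = 85): V_0 = 1/1.05·[0.2727·0.0000 + 0.7273·15.8486] = 10.9774

£10.98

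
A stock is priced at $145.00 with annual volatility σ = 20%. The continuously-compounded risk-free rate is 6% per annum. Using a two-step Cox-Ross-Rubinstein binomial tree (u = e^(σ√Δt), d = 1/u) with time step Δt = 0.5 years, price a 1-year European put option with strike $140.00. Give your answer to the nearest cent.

CRR parameters: u = e^(σ√Δt) = e^(0.2·√0.5) = 1.1519, d = 1/u = 0.8681
Per-period rate: rΔt = 0.06·0.5 = 0.03, so R = e^0.03 = 1.0305
Risk-neutral probability p = (e^0.03 − 0.8681)/(1.1519 − 0.8681) = 0.1623/0.2838 = 0.5720
Terminal stock prices: S_uu = 192.4, S_ud = 145, S_dd = 109.3
Terminal payoffs (K − S): max(-52.4, 0) = 0, max(-5, 0) = 0, max(30.72, 0) = 30.72
Node u (S = 167): V_u = e^(−0.03)·[0.5720·0.0000 + 0.4280·0.0000] = 0.0000
Node d (S = 125.9): V_d = e^(−0.03)·[0.5720·0.0000 + 0.4280·30.7224] = 12.7600
Node 0 (S = 145): V_0 = e^(−0.03)·[0.5720·0.0000 + 0.4280·12.7600] = 5.2997

$5.30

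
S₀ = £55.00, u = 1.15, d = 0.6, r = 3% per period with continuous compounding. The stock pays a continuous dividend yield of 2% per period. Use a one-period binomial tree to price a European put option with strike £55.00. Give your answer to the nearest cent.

£5.43

Per-period risk-free factor R = e^0.03 = 1.0305; dividend-adjusted growth = e^(0.03−0.02) = 1.0101.
Risk-neutral probability p = (1.0101 − 0.6)/(1.15 − 0.6) = 0.4101/0.5500 = 0.7455
Terminal stock prices: S_u = 63.25, S_d = 33
Terminal payoffs (K − S): max(-8.25, 0) = 0, max(22, 0) = 22
Node 0 (S = 55): V_0 = e^(−0.03)·[0.7455·0.0000 + 0.2545·22.0000] = 5.4325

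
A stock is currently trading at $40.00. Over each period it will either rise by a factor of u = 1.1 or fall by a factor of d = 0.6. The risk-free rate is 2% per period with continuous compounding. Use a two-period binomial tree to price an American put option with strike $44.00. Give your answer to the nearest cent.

$5.40

Risk-neutral probability p = (e^0.02 − 0.6)/(1.1 − 0.6) = 0.4202/0.5000 = 0.8404
Terminal stock prices: S_uu = 48.4, S_ud = 26.4, S_dd = 14.4
Terminal payoffs (K − S): max(-4.4, 0) = 0, max(17.6, 0) = 17.6, max(29.6, 0) = 29.6
Node u (S = 44): continuation = e^(−0.02)·[0.8404·0.0000 + 0.1596·17.6000] = 2.7533; exercise value = 0.0000 ≤ continuation, so V_u = 2.7533
Node d (S = 24): continuation = e^(−0.02)·[0.8404·17.6000 + 0.1596·29.6000] = 19.1287; exercise value = 20.0000 > continuation, so V_d = 20.0000 (exercise)
Node 0 (S = 40): continuation = e^(−0.02)·[0.8404·2.7533 + 0.1596·20.0000] = 5.3968; exercise value = 4.0000 ≤ continuation, so V_0 = 5.3968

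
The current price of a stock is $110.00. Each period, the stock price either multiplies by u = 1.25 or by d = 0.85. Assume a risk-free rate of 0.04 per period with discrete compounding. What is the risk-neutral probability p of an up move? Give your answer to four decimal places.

p = 0.4750

Risk-neutral probability p = (1 + 0.04 − 0.85)/(1.25 − 0.85) = 0.1900/0.4000 = 0.4750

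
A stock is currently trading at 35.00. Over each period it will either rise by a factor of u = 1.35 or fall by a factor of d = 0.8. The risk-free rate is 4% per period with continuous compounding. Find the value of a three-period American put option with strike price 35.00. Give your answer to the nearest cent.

4.84

Risk-neutral probability p = (e^0.04 − 0.8)/(1.35 − 0.8) = 0.2408/0.5500 = 0.4378
Terminal stock prices: S_uuu = 86.11, S_uud = 51.03, S_udd = 30.24, S_ddd = 17.92
Terminal payoffs (K − S): max(-51.11, 0) = 0, max(-16.03, 0) = 0, max(4.76, 0) = 4.76, max(17.08, 0) = 17.08
Node uu (S = 63.79): continuation = e^(−0.04)·[0.4378·0.0000 + 0.5622·0.0000] = 0.0000; exercise value = 0.0000 ≤ continuation, so V_uu = 0.0000
Node ud (S = 37.8): continuation = e^(−0.04)·[0.4378·0.0000 + 0.5622·4.7600] = 2.5710; exercise value = 0.0000 ≤ continuation, so V_ud = 2.5710
Node dd (S = 22.4): continuation = e^(−0.04)·[0.4378·4.7600 + 0.5622·17.0800] = 11.2276; exercise value = 12.6000 > continuation, so V_dd = 12.6000 (exercise)
Node u (S = 47.25): continuation = e^(−0.04)·[0.4378·0.0000 + 0.5622·2.5710] = 1.3886; exercise value = 0.0000 ≤ continuation, so V_u = 1.3886
Node d (S = 28): continuation = e^(−0.04)·[0.4378·2.5710 + 0.5622·12.6000] = 7.8870; exercise value = 7.0000 ≤ continuation, so V_d = 7.8870
Node 0 (S = 35): continuation = e^(−0.04)·[0.4378·1.3886 + 0.5622·7.8870] = 4.8441; exercise value = 0.0000 ≤ continuation, so V_0 = 4.8441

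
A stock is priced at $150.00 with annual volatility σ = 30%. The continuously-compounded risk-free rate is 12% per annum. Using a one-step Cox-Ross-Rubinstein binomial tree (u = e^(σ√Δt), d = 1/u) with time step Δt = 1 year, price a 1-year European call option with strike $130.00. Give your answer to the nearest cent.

$40.81

CRR parameters: u = e^(σ√Δt) = e^(0.3·√1) = 1.3499, d = 1/u = 0.7408
Per-period rate: rΔt = 0.12·1 = 0.12, so R = e^0.12 = 1.1275
Risk-neutral probability p = (e^0.12 − 0.7408)/(1.3499 − 0.7408) = 0.3867/0.6090 = 0.6349
Terminal stock prices: S_u = 202.5, S_d = 111.1
Terminal payoffs (S − K): max(72.48, 0) = 72.48, max(-18.88, 0) = 0
Node 0 (S = 150): V_0 = e^(−0.12)·[0.6349·72.4788 + 0.3651·0.0000] = 40.8131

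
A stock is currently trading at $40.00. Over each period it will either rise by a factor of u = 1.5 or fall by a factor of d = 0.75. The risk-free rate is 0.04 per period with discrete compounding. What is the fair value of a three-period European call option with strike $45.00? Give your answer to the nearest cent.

$10.13

Risk-neutral probability p = (1 + 0.04 − 0.75)/(1.5 − 0.75) = 0.2900/0.7500 = 0.3867
Terminal stock prices: S_uuu = 135, S_uud = 67.5, S_udd = 33.75, S_ddd = 16.88
Terminal payoffs (S − K): max(90, 0) = 90, max(22.5, 0) = 22.5, max(-11.25, 0) = 0, max(-28.12, 0) = 0
Node uu (S = 90): V_uu = 1/1.04·[0.3867·90.0000 + 0.6133·22.5000] = 46.7308
Node ud (S = 45): V_ud = 1/1.04·[0.3867·22.5000 + 0.6133·0.0000] = 8.3654
Node dd (S = 22.5): V_dd = 1/1.04·[0.3867·0.0000 + 0.6133·0.0000] = 0.0000
Node u (S = 60): V_u = 1/1.04·[0.3867·46.7308 + 0.6133·8.3654] = 22.3077
Node d (S = 30): V_d = 1/1.04·[0.3867·8.3654 + 0.6133·0.0000] = 3.1102
Node 0 (S = 40): V_0 = 1/1.04·[0.3867·22.3077 + 0.6133·3.1102] = 10.1281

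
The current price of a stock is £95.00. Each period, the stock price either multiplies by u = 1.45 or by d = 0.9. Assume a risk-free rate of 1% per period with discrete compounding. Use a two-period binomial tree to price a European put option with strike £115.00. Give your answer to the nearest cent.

£23.87

Risk-neutral probability p = (1 + 0.01 − 0.9)/(1.45 − 0.9) = 0.1100/0.5500 = 0.2000
Terminal stock prices: S_uu = 199.7, S_ud = 124, S_dd = 76.95
Terminal payoffs (K − S): max(-84.74, 0) = 0, max(-8.975, 0) = 0, max(38.05, 0) = 38.05
Node u (S = 137.8): V_u = 1/1.01·[0.2000·0.0000 + 0.8000·0.0000] = 0.0000
Node d (S = 85.5): V_d = 1/1.01·[0.2000·0.0000 + 0.8000·38.0500] = 30.1386
Node 0 (S = 95): V_0 = 1/1.01·[0.2000·0.0000 + 0.8000·30.1386] = 23.8722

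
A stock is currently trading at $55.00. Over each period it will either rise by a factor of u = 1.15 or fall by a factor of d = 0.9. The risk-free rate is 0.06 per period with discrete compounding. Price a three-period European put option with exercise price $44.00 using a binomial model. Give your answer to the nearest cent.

$0.15

Risk-neutral probability p = (1 + 0.06 − 0.9)/(1.15 − 0.9) = 0.1600/0.2500 = 0.6400
Terminal stock prices: S_uuu = 83.65, S_uud = 65.46, S_udd = 51.23, S_ddd = 40.1
Terminal payoffs (K − S): max(-39.65, 0) = 0, max(-21.46, 0) = 0, max(-7.232, 0) = 0, max(3.905, 0) = 3.905
Node uu (S = 72.74): V_uu = 1/1.06·[0.6400·0.0000 + 0.3600·0.0000] = 0.0000
Node ud (S = 56.92): V_ud = 1/1.06·[0.6400·0.0000 + 0.3600·0.0000] = 0.0000
Node dd (S = 44.55): V_dd = 1/1.06·[0.6400·0.0000 + 0.3600·3.9050] = 1.3262
Node u (S = 63.25): V_u = 1/1.06·[0.6400·0.0000 + 0.3600·0.0000] = 0.0000
Node d (S = 49.5): V_d = 1/1.06·[0.6400·0.0000 + 0.3600·1.3262] = 0.4504
Node 0 (S = 55): V_0 = 1/1.06·[0.6400·0.0000 + 0.3600·0.4504] = 0.1530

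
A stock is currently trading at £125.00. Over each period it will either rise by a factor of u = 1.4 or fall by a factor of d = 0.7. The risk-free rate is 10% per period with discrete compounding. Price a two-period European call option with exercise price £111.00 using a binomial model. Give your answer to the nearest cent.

Risk-neutral probability p = (1 + 0.1 − 0.7)/(1.4 − 0.7) = 0.4000/0.7000 = 0.5714
Terminal stock prices: S_uu = 245, S_ud = 122.5, S_dd = 61.25
Terminal payoffs (S − K): max(134, 0) = 134, max(11.5, 0) = 11.5, max(-49.75, 0) = 0
Node u (S = 175): V_u = 1/1.1·[0.5714·134.0000 + 0.4286·11.5000] = 74.0909
Node d (S = 87.5): V_d = 1/1.1·[0.5714·11.5000 + 0.4286·0.0000] = 5.9740
Node 0 (S = 125): V_0 = 1/1.1·[0.5714·74.0909 + 0.4286·5.9740] = 40.8163

£40.82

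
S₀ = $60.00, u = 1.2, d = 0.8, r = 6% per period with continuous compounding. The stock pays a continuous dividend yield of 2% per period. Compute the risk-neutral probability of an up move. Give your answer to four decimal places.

p = 0.6020

Per-period risk-free factor R = e^0.06 = 1.0618; dividend-adjusted growth = e^(0.06−0.02) = 1.0408.
Risk-neutral probability p = (1.0408 − 0.8)/(1.2 − 0.8) = 0.2408/0.4000 = 0.6020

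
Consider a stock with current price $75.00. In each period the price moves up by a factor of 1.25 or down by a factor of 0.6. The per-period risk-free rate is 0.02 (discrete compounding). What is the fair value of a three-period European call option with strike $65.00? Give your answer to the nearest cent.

$22.93

Risk-neutral probability p = (1 + 0.02 − 0.6)/(1.25 − 0.6) = 0.4200/0.6500 = 0.6462
Terminal stock prices: S_uuu = 146.5, S_uud = 70.31, S_udd = 33.75, S_ddd = 16.2
Terminal payoffs (S − K): max(81.48, 0) = 81.48, max(5.312, 0) = 5.312, max(-31.25, 0) = 0, max(-48.8, 0) = 0
Node uu (S = 117.2): V_uu = 1/1.02·[0.6462·81.4844 + 0.3538·5.3125] = 53.4620
Node ud (S = 56.25): V_ud = 1/1.02·[0.6462·5.3125 + 0.3538·0.0000] = 3.3654
Node dd (S = 27): V_dd = 1/1.02·[0.6462·0.0000 + 0.3538·0.0000] = 0.0000
Node u (S = 93.75): V_u = 1/1.02·[0.6462·53.4620 + 0.3538·3.3654] = 35.0348
Node d (S = 45): V_d = 1/1.02·[0.6462·3.3654 + 0.3538·0.0000] = 2.1319
Node 0 (S = 75): V_0 = 1/1.02·[0.6462·35.0348 + 0.3538·2.1319] = 22.9336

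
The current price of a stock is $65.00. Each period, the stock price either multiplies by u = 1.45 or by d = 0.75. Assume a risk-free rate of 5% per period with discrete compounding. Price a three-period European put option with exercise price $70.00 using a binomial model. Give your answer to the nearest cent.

$13.02

Risk-neutral probability p = (1 + 0.05 − 0.75)/(1.45 − 0.75) = 0.3000/0.7000 = 0.4286
Terminal stock prices: S_uuu = 198.2, S_uud = 102.5, S_udd = 53.02, S_ddd = 27.42
Terminal payoffs (K − S): max(-128.2, 0) = 0, max(-32.5, 0) = 0, max(16.98, 0) = 16.98, max(42.58, 0) = 42.58
Node uu (S = 136.7): V_uu = 1/1.05·[0.4286·0.0000 + 0.5714·0.0000] = 0.0000
Node ud (S = 70.69): V_ud = 1/1.05·[0.4286·0.0000 + 0.5714·16.9844] = 9.2432
Node dd (S = 36.56): V_dd = 1/1.05·[0.4286·16.9844 + 0.5714·42.5781] = 30.1042
Node u (S = 94.25): V_u = 1/1.05·[0.4286·0.0000 + 0.5714·9.2432] = 5.0303
Node d (S = 48.75): V_d = 1/1.05·[0.4286·9.2432 + 0.5714·30.1042] = 20.1560
Node 0 (S = 65): V_0 = 1/1.05·[0.4286·5.0303 + 0.5714·20.1560] = 13.0224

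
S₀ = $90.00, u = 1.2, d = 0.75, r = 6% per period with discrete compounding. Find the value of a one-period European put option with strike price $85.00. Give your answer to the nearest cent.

Risk-neutral probability p = (1 + 0.06 − 0.75)/(1.2 − 0.75) = 0.3100/0.4500 = 0.6889
Terminal stock prices: S_u = 108, S_d = 67.5
Terminal payoffs (K − S): max(-23, 0) = 0, max(17.5, 0) = 17.5
Node 0 (S = 90): V_0 = 1/1.06·[0.6889·0.0000 + 0.3111·17.5000] = 5.1363

$5.14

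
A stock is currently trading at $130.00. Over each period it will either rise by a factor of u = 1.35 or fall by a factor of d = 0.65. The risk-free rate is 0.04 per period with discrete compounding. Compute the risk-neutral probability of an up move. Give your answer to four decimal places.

Risk-neutral probability p = (1 + 0.04 − 0.65)/(1.35 − 0.65) = 0.3900/0.7000 = 0.5571

p = 0.5571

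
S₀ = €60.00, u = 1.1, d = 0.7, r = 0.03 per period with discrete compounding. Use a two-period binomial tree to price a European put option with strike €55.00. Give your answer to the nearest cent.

Risk-neutral probability p = (1 + 0.03 − 0.7)/(1.1 − 0.7) = 0.3300/0.4000 = 0.8250
Terminal stock prices: S_uu = 72.6, S_ud = 46.2, S_dd = 29.4
Terminal payoffs (K − S): max(-17.6, 0) = 0, max(8.8, 0) = 8.8, max(25.6, 0) = 25.6
Node u (S = 66): V_u = 1/1.03·[0.8250·0.0000 + 0.1750·8.8000] = 1.4951
Node d (S = 42): V_d = 1/1.03·[0.8250·8.8000 + 0.1750·25.6000] = 11.3981
Node 0 (S = 60): V_0 = 1/1.03·[0.8250·1.4951 + 0.1750·11.3981] = 3.1341

€3.13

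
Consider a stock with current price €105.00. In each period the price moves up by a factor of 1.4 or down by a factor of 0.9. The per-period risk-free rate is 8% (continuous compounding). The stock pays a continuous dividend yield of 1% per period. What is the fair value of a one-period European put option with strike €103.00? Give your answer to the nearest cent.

Per-period risk-free factor R = e^0.08 = 1.0833; dividend-adjusted growth = e^(0.08−0.01) = 1.0725.
Risk-neutral probability p = (1.0725 − 0.9)/(1.4 − 0.9) = 0.1725/0.5000 = 0.3450
Terminal stock prices: S_u = 147, S_d = 94.5
Terminal payoffs (K − S): max(-44, 0) = 0, max(8.5, 0) = 8.5
Node 0 (S = 105): V_0 = e^(−0.08)·[0.3450·0.0000 + 0.6550·8.5000] = 5.1393

€5.14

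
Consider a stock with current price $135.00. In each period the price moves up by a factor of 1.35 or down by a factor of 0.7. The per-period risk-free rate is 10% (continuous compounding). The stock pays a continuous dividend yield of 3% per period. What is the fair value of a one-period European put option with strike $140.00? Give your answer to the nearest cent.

Per-period risk-free factor R = e^0.1 = 1.1052; dividend-adjusted growth = e^(0.1−0.03) = 1.0725.
Risk-neutral probability p = (1.0725 − 0.7)/(1.35 − 0.7) = 0.3725/0.6500 = 0.5731
Terminal stock prices: S_u = 182.2, S_d = 94.5
Terminal payoffs (K − S): max(-42.25, 0) = 0, max(45.5, 0) = 45.5
Node 0 (S = 135): V_0 = e^(−0.1)·[0.5731·0.0000 + 0.4269·45.5000] = 17.5759

$17.58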